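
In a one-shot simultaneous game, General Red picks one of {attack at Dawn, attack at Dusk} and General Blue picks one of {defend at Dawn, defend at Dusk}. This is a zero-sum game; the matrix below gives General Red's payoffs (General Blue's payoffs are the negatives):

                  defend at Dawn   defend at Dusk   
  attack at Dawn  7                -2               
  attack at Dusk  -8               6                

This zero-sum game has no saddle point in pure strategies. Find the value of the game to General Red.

v = 26/23

General Blue's mix must leave General Red indifferent between attack at Dawn and attack at Dusk.
  General Red's payoff from attack at Dawn: q·7 + (1−q)·(-2) = 9q - 2
  General Red's payoff from attack at Dusk: q·(-8) + (1−q)·6 = -14q + 6
  9q - 2 = -14q + 6  ⇒  23q = 8  ⇒  q = 8/23.
The value is General Red's expected payoff against this mix (using attack at Dawn): (8/23)·7 + (15/23)·(-2) = 26/23.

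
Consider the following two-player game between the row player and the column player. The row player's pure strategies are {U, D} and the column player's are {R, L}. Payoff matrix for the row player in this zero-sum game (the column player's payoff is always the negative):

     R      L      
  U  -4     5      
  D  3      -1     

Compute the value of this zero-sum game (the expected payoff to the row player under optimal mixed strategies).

v = 11/13

For the row player to be willing to mix, the row player must be indifferent between U and D, which pins down the column player's mix.
  the row player's payoff from U: q·(-4) + (1−q)·5 = -9q + 5
  the row player's payoff from D: q·3 + (1−q)·(-1) = 4q - 1
  -9q + 5 = 4q - 1  ⇒  -13q = -6  ⇒  q = 6/13.
The value is the row player's expected payoff against this mix (using U): (6/13)·(-4) + (7/13)·5 = 11/13.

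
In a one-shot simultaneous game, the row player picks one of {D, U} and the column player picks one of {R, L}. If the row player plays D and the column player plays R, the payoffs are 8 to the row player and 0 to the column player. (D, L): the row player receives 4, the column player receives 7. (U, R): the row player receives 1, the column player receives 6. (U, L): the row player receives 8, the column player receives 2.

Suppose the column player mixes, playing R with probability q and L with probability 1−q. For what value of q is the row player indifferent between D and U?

The row player's indifference between D and U determines the column player's mixing probability q:
  the row player's payoff from D: q·8 + (1−q)·4 = 4q + 4
  the row player's payoff from U: q·1 + (1−q)·8 = -7q + 8
  4q + 4 = -7q + 8  ⇒  11q = 4  ⇒  q = 4/11.

q = 4/11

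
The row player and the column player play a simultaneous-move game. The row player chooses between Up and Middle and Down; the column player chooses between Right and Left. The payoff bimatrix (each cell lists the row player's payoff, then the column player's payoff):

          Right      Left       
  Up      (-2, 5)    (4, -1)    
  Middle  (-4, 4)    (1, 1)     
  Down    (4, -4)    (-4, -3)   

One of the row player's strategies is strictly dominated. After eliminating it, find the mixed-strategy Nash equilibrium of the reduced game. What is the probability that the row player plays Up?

p = 1/7

The row player's strategy Middle is strictly dominated by Up: -2 > -4 and 4 > 1. Eliminate Middle.
Set the column player's expected payoff from Right equal to that from Left:
  the column player's payoff to Right: p·5 + (1−p)·(-4) = 9p - 4
  the column player's payoff to Left: p·(-1) + (1−p)·(-3) = 2p - 3
  9p - 4 = 2p - 3  ⇒  7p = 1  ⇒  p = 1/7.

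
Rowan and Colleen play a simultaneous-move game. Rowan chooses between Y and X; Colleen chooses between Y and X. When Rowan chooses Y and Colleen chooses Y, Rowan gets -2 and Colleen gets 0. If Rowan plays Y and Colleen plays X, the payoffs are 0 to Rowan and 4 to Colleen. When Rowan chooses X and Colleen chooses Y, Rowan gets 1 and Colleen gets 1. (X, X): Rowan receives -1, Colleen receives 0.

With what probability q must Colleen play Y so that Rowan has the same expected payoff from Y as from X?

Colleen's mix must leave Rowan indifferent between Y and X.
  Rowan's payoff to Y: q·(-2) + (1−q)·0 = -2q
  Rowan's payoff to X: q·1 + (1−q)·(-1) = 2q - 1
  -2q = 2q - 1  ⇒  -4q = -1  ⇒  q = 1/4.

q = 1/4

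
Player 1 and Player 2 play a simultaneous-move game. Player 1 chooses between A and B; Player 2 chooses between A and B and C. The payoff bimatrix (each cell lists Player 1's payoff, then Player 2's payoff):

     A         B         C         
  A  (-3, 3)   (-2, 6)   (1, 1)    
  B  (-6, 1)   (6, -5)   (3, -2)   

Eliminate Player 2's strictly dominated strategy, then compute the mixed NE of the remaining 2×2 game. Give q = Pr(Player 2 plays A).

Player 2's strategy C is strictly dominated by A: 3 > 1 and 1 > -2. Eliminate C.
Set Player 1's expected payoff from A equal to that from B:
  Player 1's expected payoff from A: q·(-3) + (1−q)·(-2) = -q - 2
  Player 1's expected payoff from B: q·(-6) + (1−q)·6 = -12q + 6
  -q - 2 = -12q + 6  ⇒  11q = 8  ⇒  q = 8/11.

q = 8/11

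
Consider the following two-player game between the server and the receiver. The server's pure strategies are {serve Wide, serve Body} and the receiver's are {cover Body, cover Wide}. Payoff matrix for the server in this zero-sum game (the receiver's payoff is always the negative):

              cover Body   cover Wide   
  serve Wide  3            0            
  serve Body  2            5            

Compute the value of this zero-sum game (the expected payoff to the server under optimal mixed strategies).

v = 5/2

Set the server's expected payoff from serve Wide equal to that from serve Body:
  the server's payoff to serve Wide: q·3 + (1−q)·0 = 3q
  the server's payoff to serve Body: q·2 + (1−q)·5 = -3q + 5
  3q = -3q + 5  ⇒  6q = 5  ⇒  q = 5/6.
The value is the server's expected payoff against this mix (using serve Wide): (5/6)·3 + (1/6)·0 = 5/2.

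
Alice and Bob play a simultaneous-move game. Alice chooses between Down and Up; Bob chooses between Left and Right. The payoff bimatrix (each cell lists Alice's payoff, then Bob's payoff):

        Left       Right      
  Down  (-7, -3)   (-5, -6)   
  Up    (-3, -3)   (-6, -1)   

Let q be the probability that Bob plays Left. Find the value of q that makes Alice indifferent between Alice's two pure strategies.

q = 1/5

Bob's mix must leave Alice indifferent between Down and Up.
  Alice's expected payoff from Down: q·(-7) + (1−q)·(-5) = -2q - 5
  Alice's expected payoff from Up: q·(-3) + (1−q)·(-6) = 3q - 6
  -2q - 5 = 3q - 6  ⇒  -5q = -1  ⇒  q = 1/5.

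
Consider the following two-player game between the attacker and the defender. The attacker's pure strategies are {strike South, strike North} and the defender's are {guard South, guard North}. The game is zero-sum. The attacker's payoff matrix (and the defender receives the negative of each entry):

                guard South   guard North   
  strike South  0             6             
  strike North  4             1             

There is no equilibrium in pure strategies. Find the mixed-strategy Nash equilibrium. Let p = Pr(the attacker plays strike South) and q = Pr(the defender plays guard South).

The defender's indifference between guard South and guard North determines the attacker's mixing probability p:
  the defender's payoff from guard South: p·0 + (1−p)·(-4) = 4p - 4
  the defender's payoff from guard North: p·(-6) + (1−p)·(-1) = -5p - 1
  4p - 4 = -5p - 1  ⇒  9p = 3  ⇒  p = 1/3.
The attacker's indifference between strike South and strike North determines the defender's mixing probability q:
  the attacker's payoff from strike South: q·0 + (1−q)·6 = -6q + 6
  the attacker's payoff from strike North: q·4 + (1−q)·1 = 3q + 1
  -6q + 6 = 3q + 1  ⇒  -9q = -5  ⇒  q = 5/9.

p = 1/3, q = 5/9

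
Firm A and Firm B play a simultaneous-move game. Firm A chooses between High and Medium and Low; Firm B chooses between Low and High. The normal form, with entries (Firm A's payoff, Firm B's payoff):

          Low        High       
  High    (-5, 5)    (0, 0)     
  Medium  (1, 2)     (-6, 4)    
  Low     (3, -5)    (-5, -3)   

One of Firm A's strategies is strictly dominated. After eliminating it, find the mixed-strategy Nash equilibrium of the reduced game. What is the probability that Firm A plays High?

p = 2/7

Firm A's strategy Medium is strictly dominated by Low: 3 > 1 and -5 > -6. Eliminate Medium.
For Firm B to be willing to mix, Firm B must be indifferent between Low and High, which pins down Firm A's mix.
  Firm B's expected payoff from Low: p·5 + (1−p)·(-5) = 10p - 5
  Firm B's expected payoff from High: p·0 + (1−p)·(-3) = 3p - 3
  10p - 5 = 3p - 3  ⇒  7p = 2  ⇒  p = 2/7.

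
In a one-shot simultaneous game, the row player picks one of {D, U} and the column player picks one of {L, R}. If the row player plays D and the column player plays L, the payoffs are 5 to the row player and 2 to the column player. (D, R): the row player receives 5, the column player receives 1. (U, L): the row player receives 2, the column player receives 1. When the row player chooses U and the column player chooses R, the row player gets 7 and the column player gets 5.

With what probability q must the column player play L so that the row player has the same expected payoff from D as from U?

q = 2/5

The row player's indifference between D and U determines the column player's mixing probability q:
  the row player's payoff to D: q·5 + (1−q)·5 = 5
  the row player's payoff to U: q·2 + (1−q)·7 = -5q + 7
  5 = -5q + 7  ⇒  5q = 2  ⇒  q = 2/5.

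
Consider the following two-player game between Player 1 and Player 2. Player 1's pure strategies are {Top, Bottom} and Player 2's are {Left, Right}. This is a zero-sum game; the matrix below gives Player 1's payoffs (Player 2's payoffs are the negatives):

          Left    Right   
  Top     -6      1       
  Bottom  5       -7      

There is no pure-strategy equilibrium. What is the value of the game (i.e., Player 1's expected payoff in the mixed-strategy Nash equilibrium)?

v = -37/19

For Player 1 to be willing to mix, Player 1 must be indifferent between Top and Bottom, which pins down Player 2's mix.
  Player 1's payoff from Top: q·(-6) + (1−q)·1 = -7q + 1
  Player 1's payoff from Bottom: q·5 + (1−q)·(-7) = 12q - 7
  -7q + 1 = 12q - 7  ⇒  -19q = -8  ⇒  q = 8/19.
The value is Player 1's expected payoff against this mix (using Top): (8/19)·(-6) + (11/19)·1 = -37/19.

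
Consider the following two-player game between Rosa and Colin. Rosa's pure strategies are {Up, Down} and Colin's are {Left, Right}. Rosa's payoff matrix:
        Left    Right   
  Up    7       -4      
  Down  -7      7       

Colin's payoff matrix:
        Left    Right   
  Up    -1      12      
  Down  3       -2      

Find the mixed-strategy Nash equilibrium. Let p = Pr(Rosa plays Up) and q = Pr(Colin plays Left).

Set Colin's expected payoff from Left equal to that from Right:
  Colin's payoff to Left: p·(-1) + (1−p)·3 = -4p + 3
  Colin's payoff to Right: p·12 + (1−p)·(-2) = 14p - 2
  -4p + 3 = 14p - 2  ⇒  -18p = -5  ⇒  p = 5/18.
In a mixed equilibrium Rosa is indifferent between Up and Down; this condition fixes q.
  Rosa's payoff to Up: q·7 + (1−q)·(-4) = 11q - 4
  Rosa's payoff to Down: q·(-7) + (1−q)·7 = -14q + 7
  11q - 4 = -14q + 7  ⇒  25q = 11  ⇒  q = 11/25.

p = 5/18, q = 11/25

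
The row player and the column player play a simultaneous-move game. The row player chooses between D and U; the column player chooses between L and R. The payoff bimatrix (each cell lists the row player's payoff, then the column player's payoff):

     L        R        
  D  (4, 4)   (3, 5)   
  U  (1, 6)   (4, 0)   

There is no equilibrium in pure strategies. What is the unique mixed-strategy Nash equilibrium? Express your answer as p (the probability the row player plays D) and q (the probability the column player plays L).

p = 6/7, q = 1/4

For the column player to be willing to mix, the column player must be indifferent between L and R, which pins down the row player's mix.
  the column player's expected payoff from L: p·4 + (1−p)·6 = -2p + 6
  the column player's expected payoff from R: p·5 + (1−p)·0 = 5p
  -2p + 6 = 5p  ⇒  -7p = -6  ⇒  p = 6/7.
For the row player to be willing to mix, the row player must be indifferent between D and U, which pins down the column player's mix.
  the row player's payoff to D: q·4 + (1−q)·3 = q + 3
  the row player's payoff to U: q·1 + (1−q)·4 = -3q + 4
  q + 3 = -3q + 4  ⇒  4q = 1  ⇒  q = 1/4.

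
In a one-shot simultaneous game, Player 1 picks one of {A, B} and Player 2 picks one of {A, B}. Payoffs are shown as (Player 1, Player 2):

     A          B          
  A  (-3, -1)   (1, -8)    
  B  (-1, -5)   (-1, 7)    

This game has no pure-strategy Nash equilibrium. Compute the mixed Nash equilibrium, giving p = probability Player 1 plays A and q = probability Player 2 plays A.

p = 12/19, q = 1/2

In a mixed equilibrium Player 2 is indifferent between A and B; this condition fixes p.
  Player 2's payoff to A: p·(-1) + (1−p)·(-5) = 4p - 5
  Player 2's payoff to B: p·(-8) + (1−p)·7 = -15p + 7
  4p - 5 = -15p + 7  ⇒  19p = 12  ⇒  p = 12/19.
For Player 1 to be willing to mix, Player 1 must be indifferent between A and B, which pins down Player 2's mix.
  Player 1's expected payoff from A: q·(-3) + (1−q)·1 = -4q + 1
  Player 1's expected payoff from B: q·(-1) + (1−q)·(-1) = -1
  -4q + 1 = -1  ⇒  -4q = -2  ⇒  q = 1/2.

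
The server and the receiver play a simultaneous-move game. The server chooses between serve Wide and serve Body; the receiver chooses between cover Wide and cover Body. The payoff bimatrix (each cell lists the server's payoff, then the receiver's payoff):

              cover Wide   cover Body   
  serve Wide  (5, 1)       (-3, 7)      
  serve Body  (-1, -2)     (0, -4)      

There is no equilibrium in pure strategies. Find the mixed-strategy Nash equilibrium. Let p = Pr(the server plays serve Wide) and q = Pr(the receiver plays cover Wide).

p = 1/4, q = 1/3

For the receiver to be willing to mix, the receiver must be indifferent between cover Wide and cover Body, which pins down the server's mix.
  the receiver's expected payoff from cover Wide: p·1 + (1−p)·(-2) = 3p - 2
  the receiver's expected payoff from cover Body: p·7 + (1−p)·(-4) = 11p - 4
  3p - 2 = 11p - 4  ⇒  -8p = -2  ⇒  p = 1/4.
Set the server's expected payoff from serve Wide equal to that from serve Body:
  the server's payoff from serve Wide: q·5 + (1−q)·(-3) = 8q - 3
  the server's payoff from serve Body: q·(-1) + (1−q)·0 = -q
  8q - 3 = -q  ⇒  9q = 3  ⇒  q = 1/3.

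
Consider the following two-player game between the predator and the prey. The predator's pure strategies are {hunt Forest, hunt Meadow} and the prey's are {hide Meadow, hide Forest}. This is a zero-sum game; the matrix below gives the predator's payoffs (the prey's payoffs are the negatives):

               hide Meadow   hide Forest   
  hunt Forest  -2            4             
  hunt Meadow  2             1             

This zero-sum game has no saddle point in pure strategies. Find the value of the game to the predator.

The prey's mix must leave the predator indifferent between hunt Forest and hunt Meadow.
  the predator's payoff from hunt Forest: q·(-2) + (1−q)·4 = -6q + 4
  the predator's payoff from hunt Meadow: q·2 + (1−q)·1 = q + 1
  -6q + 4 = q + 1  ⇒  -7q = -3  ⇒  q = 3/7.
The value is the predator's expected payoff against this mix (using hunt Forest): (3/7)·(-2) + (4/7)·4 = 10/7.

v = 10/7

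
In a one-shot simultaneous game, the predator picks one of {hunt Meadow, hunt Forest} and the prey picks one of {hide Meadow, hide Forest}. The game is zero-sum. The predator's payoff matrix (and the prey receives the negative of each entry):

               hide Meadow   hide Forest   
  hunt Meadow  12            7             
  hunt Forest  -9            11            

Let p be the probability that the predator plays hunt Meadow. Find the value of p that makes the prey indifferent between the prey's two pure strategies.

p = 4/5

In a mixed equilibrium the prey is indifferent between hide Meadow and hide Forest; this condition fixes p.
  the prey's payoff to hide Meadow: p·(-12) + (1−p)·9 = -21p + 9
  the prey's payoff to hide Forest: p·(-7) + (1−p)·(-11) = 4p - 11
  -21p + 9 = 4p - 11  ⇒  -25p = -20  ⇒  p = 4/5.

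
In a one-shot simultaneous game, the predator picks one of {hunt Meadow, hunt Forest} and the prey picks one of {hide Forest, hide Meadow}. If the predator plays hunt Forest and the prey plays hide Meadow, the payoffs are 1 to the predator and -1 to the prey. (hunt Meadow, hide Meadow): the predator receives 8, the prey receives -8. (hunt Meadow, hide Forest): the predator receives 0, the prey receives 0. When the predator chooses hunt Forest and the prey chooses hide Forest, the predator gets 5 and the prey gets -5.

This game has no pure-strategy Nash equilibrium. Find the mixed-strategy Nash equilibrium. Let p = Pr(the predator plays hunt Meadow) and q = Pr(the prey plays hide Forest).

Set the prey's expected payoff from hide Forest equal to that from hide Meadow:
  the prey's payoff from hide Forest: p·0 + (1−p)·(-5) = 5p - 5
  the prey's payoff from hide Meadow: p·(-8) + (1−p)·(-1) = -7p - 1
  5p - 5 = -7p - 1  ⇒  12p = 4  ⇒  p = 1/3.
In a mixed equilibrium the predator is indifferent between hunt Meadow and hunt Forest; this condition fixes q.
  the predator's expected payoff from hunt Meadow: q·0 + (1−q)·8 = -8q + 8
  the predator's expected payoff from hunt Forest: q·5 + (1−q)·1 = 4q + 1
  -8q + 8 = 4q + 1  ⇒  -12q = -7  ⇒  q = 7/12.

p = 1/3, q = 7/12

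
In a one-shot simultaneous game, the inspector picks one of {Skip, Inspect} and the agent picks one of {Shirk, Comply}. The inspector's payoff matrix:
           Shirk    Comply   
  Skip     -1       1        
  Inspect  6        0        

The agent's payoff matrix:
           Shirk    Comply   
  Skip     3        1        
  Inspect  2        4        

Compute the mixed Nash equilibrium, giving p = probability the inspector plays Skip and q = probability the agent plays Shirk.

For the agent to be willing to mix, the agent must be indifferent between Shirk and Comply, which pins down the inspector's mix.
  the agent's payoff from Shirk: p·3 + (1−p)·2 = p + 2
  the agent's payoff from Comply: p·1 + (1−p)·4 = -3p + 4
  p + 2 = -3p + 4  ⇒  4p = 2  ⇒  p = 1/2.
In a mixed equilibrium the inspector is indifferent between Skip and Inspect; this condition fixes q.
  the inspector's payoff from Skip: q·(-1) + (1−q)·1 = -2q + 1
  the inspector's payoff from Inspect: q·6 + (1−q)·0 = 6q
  -2q + 1 = 6q  ⇒  -8q = -1  ⇒  q = 1/8.

p = 1/2, q = 1/8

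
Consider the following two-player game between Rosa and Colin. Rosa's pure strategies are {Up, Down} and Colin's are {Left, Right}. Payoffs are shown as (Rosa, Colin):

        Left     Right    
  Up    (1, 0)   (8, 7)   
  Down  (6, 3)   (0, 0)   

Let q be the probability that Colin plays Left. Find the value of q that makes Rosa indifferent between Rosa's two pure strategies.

q = 8/13

Rosa's indifference between Up and Down determines Colin's mixing probability q:
  Rosa's payoff from Up: q·1 + (1−q)·8 = -7q + 8
  Rosa's payoff from Down: q·6 + (1−q)·0 = 6q
  -7q + 8 = 6q  ⇒  -13q = -8  ⇒  q = 8/13.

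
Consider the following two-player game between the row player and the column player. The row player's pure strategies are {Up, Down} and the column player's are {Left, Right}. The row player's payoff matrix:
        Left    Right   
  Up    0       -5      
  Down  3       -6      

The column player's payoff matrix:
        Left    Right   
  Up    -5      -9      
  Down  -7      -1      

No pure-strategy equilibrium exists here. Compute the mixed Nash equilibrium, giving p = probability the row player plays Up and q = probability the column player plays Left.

The column player's indifference between Left and Right determines the row player's mixing probability p:
  the column player's payoff to Left: p·(-5) + (1−p)·(-7) = 2p - 7
  the column player's payoff to Right: p·(-9) + (1−p)·(-1) = -8p - 1
  2p - 7 = -8p - 1  ⇒  10p = 6  ⇒  p = 3/5.
Set the row player's expected payoff from Up equal to that from Down:
  the row player's payoff from Up: q·0 + (1−q)·(-5) = 5q - 5
  the row player's payoff from Down: q·3 + (1−q)·(-6) = 9q - 6
  5q - 5 = 9q - 6  ⇒  -4q = -1  ⇒  q = 1/4.

p = 3/5, q = 1/4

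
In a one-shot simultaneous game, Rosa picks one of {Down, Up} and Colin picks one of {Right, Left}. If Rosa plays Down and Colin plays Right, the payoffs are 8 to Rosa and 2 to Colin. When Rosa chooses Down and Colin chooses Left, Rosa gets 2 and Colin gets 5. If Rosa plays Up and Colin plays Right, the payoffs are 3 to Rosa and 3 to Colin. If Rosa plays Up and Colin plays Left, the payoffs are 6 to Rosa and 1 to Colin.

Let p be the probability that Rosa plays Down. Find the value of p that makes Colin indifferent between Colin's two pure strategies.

p = 2/5

Set Colin's expected payoff from Right equal to that from Left:
  Colin's payoff from Right: p·2 + (1−p)·3 = -p + 3
  Colin's payoff from Left: p·5 + (1−p)·1 = 4p + 1
  -p + 3 = 4p + 1  ⇒  -5p = -2  ⇒  p = 2/5.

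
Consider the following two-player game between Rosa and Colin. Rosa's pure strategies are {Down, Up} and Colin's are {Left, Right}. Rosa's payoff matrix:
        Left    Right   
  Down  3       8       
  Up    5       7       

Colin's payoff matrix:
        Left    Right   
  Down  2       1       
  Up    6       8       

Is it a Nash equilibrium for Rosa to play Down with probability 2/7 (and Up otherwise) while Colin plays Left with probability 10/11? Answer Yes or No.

Given Rosa's mix p = 2/7, Colin's payoff from Left is 34/7 but from Right is 6. Colin strictly prefers Right, so Colin would not mix.
So the proposed profile is not a Nash equilibrium.

No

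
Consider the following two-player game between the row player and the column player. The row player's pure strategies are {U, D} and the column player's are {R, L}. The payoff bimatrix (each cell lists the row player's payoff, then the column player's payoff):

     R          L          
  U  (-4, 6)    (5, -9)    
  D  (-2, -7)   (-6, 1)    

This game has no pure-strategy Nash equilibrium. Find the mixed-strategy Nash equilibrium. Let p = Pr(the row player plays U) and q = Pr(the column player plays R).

For the column player to be willing to mix, the column player must be indifferent between R and L, which pins down the row player's mix.
  the column player's payoff from R: p·6 + (1−p)·(-7) = 13p - 7
  the column player's payoff from L: p·(-9) + (1−p)·1 = -10p + 1
  13p - 7 = -10p + 1  ⇒  23p = 8  ⇒  p = 8/23.
In a mixed equilibrium the row player is indifferent between U and D; this condition fixes q.
  the row player's expected payoff from U: q·(-4) + (1−q)·5 = -9q + 5
  the row player's expected payoff from D: q·(-2) + (1−q)·(-6) = 4q - 6
  -9q + 5 = 4q - 6  ⇒  -13q = -11  ⇒  q = 11/13.

p = 8/23, q = 11/13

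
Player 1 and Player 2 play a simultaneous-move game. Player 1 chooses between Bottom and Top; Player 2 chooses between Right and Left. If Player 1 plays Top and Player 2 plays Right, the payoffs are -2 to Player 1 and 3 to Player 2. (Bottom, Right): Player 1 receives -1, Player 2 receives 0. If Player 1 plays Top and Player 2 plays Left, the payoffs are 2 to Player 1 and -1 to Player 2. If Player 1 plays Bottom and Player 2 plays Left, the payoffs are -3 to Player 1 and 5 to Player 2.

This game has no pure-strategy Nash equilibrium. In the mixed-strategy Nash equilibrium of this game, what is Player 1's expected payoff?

For Player 1 to be willing to mix, Player 1 must be indifferent between Bottom and Top, which pins down Player 2's mix.
  Player 1's payoff from Bottom: q·(-1) + (1−q)·(-3) = 2q - 3
  Player 1's payoff from Top: q·(-2) + (1−q)·2 = -4q + 2
  2q - 3 = -4q + 2  ⇒  6q = 5  ⇒  q = 5/6.
At equilibrium Player 1 is indifferent across rows, so Player 1's payoff equals the payoff from Bottom: (5/6)·(-1) + (1/6)·(-3) = -4/3.

-4/3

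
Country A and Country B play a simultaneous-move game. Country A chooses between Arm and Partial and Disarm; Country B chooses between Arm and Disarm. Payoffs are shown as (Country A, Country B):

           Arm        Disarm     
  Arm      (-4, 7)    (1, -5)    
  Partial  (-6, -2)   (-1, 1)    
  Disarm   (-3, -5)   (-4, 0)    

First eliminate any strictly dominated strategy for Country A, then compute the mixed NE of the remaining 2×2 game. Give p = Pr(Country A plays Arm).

Country A's strategy Partial is strictly dominated by Arm: -4 > -6 and 1 > -1. Eliminate Partial.
Country A's mix must leave Country B indifferent between Arm and Disarm.
  Country B's payoff from Arm: p·7 + (1−p)·(-5) = 12p - 5
  Country B's payoff from Disarm: p·(-5) + (1−p)·0 = -5p
  12p - 5 = -5p  ⇒  17p = 5  ⇒  p = 5/17.

p = 5/17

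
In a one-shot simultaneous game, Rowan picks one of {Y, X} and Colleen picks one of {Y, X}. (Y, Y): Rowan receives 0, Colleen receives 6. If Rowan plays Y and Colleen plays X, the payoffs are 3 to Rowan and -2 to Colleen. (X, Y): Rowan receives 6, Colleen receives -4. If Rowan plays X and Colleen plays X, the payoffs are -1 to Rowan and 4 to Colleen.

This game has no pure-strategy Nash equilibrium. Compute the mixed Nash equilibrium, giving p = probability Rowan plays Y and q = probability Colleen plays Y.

p = 1/2, q = 2/5

For Colleen to be willing to mix, Colleen must be indifferent between Y and X, which pins down Rowan's mix.
  Colleen's payoff to Y: p·6 + (1−p)·(-4) = 10p - 4
  Colleen's payoff to X: p·(-2) + (1−p)·4 = -6p + 4
  10p - 4 = -6p + 4  ⇒  16p = 8  ⇒  p = 1/2.
For Rowan to be willing to mix, Rowan must be indifferent between Y and X, which pins down Colleen's mix.
  Rowan's payoff to Y: q·0 + (1−q)·3 = -3q + 3
  Rowan's payoff to X: q·6 + (1−q)·(-1) = 7q - 1
  -3q + 3 = 7q - 1  ⇒  -10q = -4  ⇒  q = 2/5.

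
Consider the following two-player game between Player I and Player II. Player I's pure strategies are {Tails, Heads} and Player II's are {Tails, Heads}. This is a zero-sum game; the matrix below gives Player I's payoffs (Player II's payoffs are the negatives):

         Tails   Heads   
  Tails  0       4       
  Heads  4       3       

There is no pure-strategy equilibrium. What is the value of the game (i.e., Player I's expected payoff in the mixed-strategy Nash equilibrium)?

v = 16/5

Player I's indifference between Tails and Heads determines Player II's mixing probability q:
  Player I's payoff to Tails: q·0 + (1−q)·4 = -4q + 4
  Player I's payoff to Heads: q·4 + (1−q)·3 = q + 3
  -4q + 4 = q + 3  ⇒  -5q = -1  ⇒  q = 1/5.
The value is Player I's expected payoff against this mix (using Tails): (1/5)·0 + (4/5)·4 = 16/5.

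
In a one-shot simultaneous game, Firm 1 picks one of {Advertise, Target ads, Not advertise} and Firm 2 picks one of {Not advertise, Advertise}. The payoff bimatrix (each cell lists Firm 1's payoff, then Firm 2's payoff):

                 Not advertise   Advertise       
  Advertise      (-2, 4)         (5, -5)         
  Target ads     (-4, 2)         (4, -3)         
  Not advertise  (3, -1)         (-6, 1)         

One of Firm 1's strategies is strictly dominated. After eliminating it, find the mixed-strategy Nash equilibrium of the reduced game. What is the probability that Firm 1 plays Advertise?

Firm 1's strategy Target ads is strictly dominated by Advertise: -2 > -4 and 5 > 4. Eliminate Target ads.
Firm 1's mix must leave Firm 2 indifferent between Not advertise and Advertise.
  Firm 2's payoff to Not advertise: p·4 + (1−p)·(-1) = 5p - 1
  Firm 2's payoff to Advertise: p·(-5) + (1−p)·1 = -6p + 1
  5p - 1 = -6p + 1  ⇒  11p = 2  ⇒  p = 2/11.

p = 2/11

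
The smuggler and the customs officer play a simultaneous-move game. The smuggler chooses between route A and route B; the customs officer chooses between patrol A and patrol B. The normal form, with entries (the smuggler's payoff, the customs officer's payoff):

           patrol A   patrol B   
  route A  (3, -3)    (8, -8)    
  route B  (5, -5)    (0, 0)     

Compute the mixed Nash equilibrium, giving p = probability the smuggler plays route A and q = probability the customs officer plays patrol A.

Set the customs officer's expected payoff from patrol A equal to that from patrol B:
  the customs officer's expected payoff from patrol A: p·(-3) + (1−p)·(-5) = 2p - 5
  the customs officer's expected payoff from patrol B: p·(-8) + (1−p)·0 = -8p
  2p - 5 = -8p  ⇒  10p = 5  ⇒  p = 1/2.
Set the smuggler's expected payoff from route A equal to that from route B:
  the smuggler's payoff from route A: q·3 + (1−q)·8 = -5q + 8
  the smuggler's payoff from route B: q·5 + (1−q)·0 = 5q
  -5q + 8 = 5q  ⇒  -10q = -8  ⇒  q = 4/5.

p = 1/2, q = 4/5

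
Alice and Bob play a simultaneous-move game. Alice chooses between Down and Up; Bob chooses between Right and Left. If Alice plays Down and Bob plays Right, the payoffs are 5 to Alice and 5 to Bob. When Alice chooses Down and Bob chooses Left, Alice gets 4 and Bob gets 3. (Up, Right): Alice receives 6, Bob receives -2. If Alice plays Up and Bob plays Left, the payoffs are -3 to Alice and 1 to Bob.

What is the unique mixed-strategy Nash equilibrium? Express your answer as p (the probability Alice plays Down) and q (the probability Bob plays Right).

p = 3/5, q = 7/8

In a mixed equilibrium Bob is indifferent between Right and Left; this condition fixes p.
  Bob's payoff to Right: p·5 + (1−p)·(-2) = 7p - 2
  Bob's payoff to Left: p·3 + (1−p)·1 = 2p + 1
  7p - 2 = 2p + 1  ⇒  5p = 3  ⇒  p = 3/5.
For Alice to be willing to mix, Alice must be indifferent between Down and Up, which pins down Bob's mix.
  Alice's payoff to Down: q·5 + (1−q)·4 = q + 4
  Alice's payoff to Up: q·6 + (1−q)·(-3) = 9q - 3
  q + 4 = 9q - 3  ⇒  -8q = -7  ⇒  q = 7/8.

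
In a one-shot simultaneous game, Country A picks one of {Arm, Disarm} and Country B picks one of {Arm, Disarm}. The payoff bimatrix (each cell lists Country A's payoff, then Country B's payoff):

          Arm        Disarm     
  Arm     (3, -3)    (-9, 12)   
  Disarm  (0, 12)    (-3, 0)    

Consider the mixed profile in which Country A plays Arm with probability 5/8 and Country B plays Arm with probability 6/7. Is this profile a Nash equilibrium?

Given Country A's mix p = 5/8, Country B's payoff from Arm is 21/8 but from Disarm is 15/2. Country B strictly prefers Disarm, so Country B would not mix.
So the proposed profile is not a Nash equilibrium.

No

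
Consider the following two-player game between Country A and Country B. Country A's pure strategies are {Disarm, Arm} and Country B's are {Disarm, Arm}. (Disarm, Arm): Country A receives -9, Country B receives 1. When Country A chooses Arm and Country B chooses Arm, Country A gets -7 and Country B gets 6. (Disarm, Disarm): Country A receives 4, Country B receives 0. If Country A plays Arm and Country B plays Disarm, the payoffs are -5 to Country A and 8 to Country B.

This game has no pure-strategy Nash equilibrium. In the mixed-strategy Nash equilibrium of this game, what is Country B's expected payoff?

Country A's mix must leave Country B indifferent between Disarm and Arm.
  Country B's expected payoff from Disarm: p·0 + (1−p)·8 = -8p + 8
  Country B's expected payoff from Arm: p·1 + (1−p)·6 = -5p + 6
  -8p + 8 = -5p + 6  ⇒  -3p = -2  ⇒  p = 2/3.
At equilibrium Country B is indifferent across columns, so Country B's payoff equals the payoff from Disarm: (2/3)·0 + (1/3)·8 = 8/3.

8/3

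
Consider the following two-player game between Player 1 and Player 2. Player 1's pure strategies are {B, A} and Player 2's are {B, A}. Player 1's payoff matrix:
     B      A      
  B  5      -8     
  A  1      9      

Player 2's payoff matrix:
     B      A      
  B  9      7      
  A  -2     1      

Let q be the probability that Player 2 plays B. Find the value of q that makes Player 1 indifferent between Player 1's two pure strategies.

In a mixed equilibrium Player 1 is indifferent between B and A; this condition fixes q.
  Player 1's payoff from B: q·5 + (1−q)·(-8) = 13q - 8
  Player 1's payoff from A: q·1 + (1−q)·9 = -8q + 9
  13q - 8 = -8q + 9  ⇒  21q = 17  ⇒  q = 17/21.

q = 17/21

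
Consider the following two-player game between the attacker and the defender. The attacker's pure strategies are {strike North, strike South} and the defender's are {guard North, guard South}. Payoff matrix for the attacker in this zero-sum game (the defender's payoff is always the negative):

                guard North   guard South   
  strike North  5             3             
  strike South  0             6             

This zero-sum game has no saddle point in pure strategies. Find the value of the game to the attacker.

Set the attacker's expected payoff from strike North equal to that from strike South:
  the attacker's expected payoff from strike North: q·5 + (1−q)·3 = 2q + 3
  the attacker's expected payoff from strike South: q·0 + (1−q)·6 = -6q + 6
  2q + 3 = -6q + 6  ⇒  8q = 3  ⇒  q = 3/8.
The value is the attacker's expected payoff against this mix (using strike North): (3/8)·5 + (5/8)·3 = 15/4.

v = 15/4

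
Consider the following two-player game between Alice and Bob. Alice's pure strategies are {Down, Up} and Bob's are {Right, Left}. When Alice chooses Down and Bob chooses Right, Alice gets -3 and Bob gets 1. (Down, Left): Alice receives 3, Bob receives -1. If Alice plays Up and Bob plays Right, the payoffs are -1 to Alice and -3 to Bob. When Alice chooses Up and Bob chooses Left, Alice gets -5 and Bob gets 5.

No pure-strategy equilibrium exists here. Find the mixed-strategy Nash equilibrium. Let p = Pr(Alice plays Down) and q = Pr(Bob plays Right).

For Bob to be willing to mix, Bob must be indifferent between Right and Left, which pins down Alice's mix.
  Bob's expected payoff from Right: p·1 + (1−p)·(-3) = 4p - 3
  Bob's expected payoff from Left: p·(-1) + (1−p)·5 = -6p + 5
  4p - 3 = -6p + 5  ⇒  10p = 8  ⇒  p = 4/5.
In a mixed equilibrium Alice is indifferent between Down and Up; this condition fixes q.
  Alice's expected payoff from Down: q·(-3) + (1−q)·3 = -6q + 3
  Alice's expected payoff from Up: q·(-1) + (1−q)·(-5) = 4q - 5
  -6q + 3 = 4q - 5  ⇒  -10q = -8  ⇒  q = 4/5.

p = 4/5, q = 4/5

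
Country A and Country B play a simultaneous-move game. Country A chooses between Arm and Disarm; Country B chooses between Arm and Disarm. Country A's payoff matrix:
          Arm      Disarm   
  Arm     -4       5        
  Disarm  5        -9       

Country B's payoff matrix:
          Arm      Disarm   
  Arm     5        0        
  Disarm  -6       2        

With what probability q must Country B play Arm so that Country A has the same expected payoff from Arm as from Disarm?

q = 14/23

Country B's mix must leave Country A indifferent between Arm and Disarm.
  Country A's payoff from Arm: q·(-4) + (1−q)·5 = -9q + 5
  Country A's payoff from Disarm: q·5 + (1−q)·(-9) = 14q - 9
  -9q + 5 = 14q - 9  ⇒  -23q = -14  ⇒  q = 14/23.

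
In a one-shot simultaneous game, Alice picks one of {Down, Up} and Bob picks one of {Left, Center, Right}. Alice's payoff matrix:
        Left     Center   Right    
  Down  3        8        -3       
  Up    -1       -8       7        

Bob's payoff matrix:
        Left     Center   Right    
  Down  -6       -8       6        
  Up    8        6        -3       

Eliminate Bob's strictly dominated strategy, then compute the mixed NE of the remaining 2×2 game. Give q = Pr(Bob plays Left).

q = 5/7

Bob's strategy Center is strictly dominated by Left: -6 > -8 and 8 > 6. Eliminate Center.
In a mixed equilibrium Alice is indifferent between Down and Up; this condition fixes q.
  Alice's payoff from Down: q·3 + (1−q)·(-3) = 6q - 3
  Alice's payoff from Up: q·(-1) + (1−q)·7 = -8q + 7
  6q - 3 = -8q + 7  ⇒  14q = 10  ⇒  q = 5/7.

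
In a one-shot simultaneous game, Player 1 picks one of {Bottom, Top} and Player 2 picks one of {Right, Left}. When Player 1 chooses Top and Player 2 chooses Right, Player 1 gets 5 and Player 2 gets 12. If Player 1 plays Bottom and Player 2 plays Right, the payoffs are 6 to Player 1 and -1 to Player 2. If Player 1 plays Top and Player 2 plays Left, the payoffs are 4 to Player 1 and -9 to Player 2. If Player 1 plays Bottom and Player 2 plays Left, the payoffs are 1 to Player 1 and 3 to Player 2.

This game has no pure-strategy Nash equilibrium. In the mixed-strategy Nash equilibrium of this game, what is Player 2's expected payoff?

27/25

In a mixed equilibrium Player 2 is indifferent between Right and Left; this condition fixes p.
  Player 2's payoff to Right: p·(-1) + (1−p)·12 = -13p + 12
  Player 2's payoff to Left: p·3 + (1−p)·(-9) = 12p - 9
  -13p + 12 = 12p - 9  ⇒  -25p = -21  ⇒  p = 21/25.
At equilibrium Player 2 is indifferent across columns, so Player 2's payoff equals the payoff from Right: (21/25)·(-1) + (4/25)·12 = 27/25.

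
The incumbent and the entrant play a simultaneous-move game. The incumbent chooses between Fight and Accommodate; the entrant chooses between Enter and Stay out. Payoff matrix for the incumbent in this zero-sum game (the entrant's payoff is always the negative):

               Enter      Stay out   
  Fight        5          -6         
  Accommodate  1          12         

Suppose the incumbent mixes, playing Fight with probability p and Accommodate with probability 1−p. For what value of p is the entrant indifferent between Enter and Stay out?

p = 1/2

The entrant's indifference between Enter and Stay out determines the incumbent's mixing probability p:
  the entrant's expected payoff from Enter: p·(-5) + (1−p)·(-1) = -4p - 1
  the entrant's expected payoff from Stay out: p·6 + (1−p)·(-12) = 18p - 12
  -4p - 1 = 18p - 12  ⇒  -22p = -11  ⇒  p = 1/2.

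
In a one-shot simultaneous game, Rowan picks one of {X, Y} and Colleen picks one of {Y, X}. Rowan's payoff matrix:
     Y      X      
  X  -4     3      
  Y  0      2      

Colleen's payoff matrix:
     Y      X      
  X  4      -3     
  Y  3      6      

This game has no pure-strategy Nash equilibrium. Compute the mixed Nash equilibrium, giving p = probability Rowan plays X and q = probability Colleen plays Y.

In a mixed equilibrium Colleen is indifferent between Y and X; this condition fixes p.
  Colleen's payoff to Y: p·4 + (1−p)·3 = p + 3
  Colleen's payoff to X: p·(-3) + (1−p)·6 = -9p + 6
  p + 3 = -9p + 6  ⇒  10p = 3  ⇒  p = 3/10.
Colleen's mix must leave Rowan indifferent between X and Y.
  Rowan's expected payoff from X: q·(-4) + (1−q)·3 = -7q + 3
  Rowan's expected payoff from Y: q·0 + (1−q)·2 = -2q + 2
  -7q + 3 = -2q + 2  ⇒  -5q = -1  ⇒  q = 1/5.

p = 3/10, q = 1/5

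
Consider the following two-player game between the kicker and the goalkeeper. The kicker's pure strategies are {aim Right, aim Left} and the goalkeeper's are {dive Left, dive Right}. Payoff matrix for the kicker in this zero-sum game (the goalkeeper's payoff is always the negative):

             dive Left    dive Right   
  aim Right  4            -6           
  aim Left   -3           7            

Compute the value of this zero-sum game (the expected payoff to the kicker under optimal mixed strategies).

v = 1/2

For the kicker to be willing to mix, the kicker must be indifferent between aim Right and aim Left, which pins down the goalkeeper's mix.
  the kicker's expected payoff from aim Right: q·4 + (1−q)·(-6) = 10q - 6
  the kicker's expected payoff from aim Left: q·(-3) + (1−q)·7 = -10q + 7
  10q - 6 = -10q + 7  ⇒  20q = 13  ⇒  q = 13/20.
The value is the kicker's expected payoff against this mix (using aim Right): (13/20)·4 + (7/20)·(-6) = 1/2.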